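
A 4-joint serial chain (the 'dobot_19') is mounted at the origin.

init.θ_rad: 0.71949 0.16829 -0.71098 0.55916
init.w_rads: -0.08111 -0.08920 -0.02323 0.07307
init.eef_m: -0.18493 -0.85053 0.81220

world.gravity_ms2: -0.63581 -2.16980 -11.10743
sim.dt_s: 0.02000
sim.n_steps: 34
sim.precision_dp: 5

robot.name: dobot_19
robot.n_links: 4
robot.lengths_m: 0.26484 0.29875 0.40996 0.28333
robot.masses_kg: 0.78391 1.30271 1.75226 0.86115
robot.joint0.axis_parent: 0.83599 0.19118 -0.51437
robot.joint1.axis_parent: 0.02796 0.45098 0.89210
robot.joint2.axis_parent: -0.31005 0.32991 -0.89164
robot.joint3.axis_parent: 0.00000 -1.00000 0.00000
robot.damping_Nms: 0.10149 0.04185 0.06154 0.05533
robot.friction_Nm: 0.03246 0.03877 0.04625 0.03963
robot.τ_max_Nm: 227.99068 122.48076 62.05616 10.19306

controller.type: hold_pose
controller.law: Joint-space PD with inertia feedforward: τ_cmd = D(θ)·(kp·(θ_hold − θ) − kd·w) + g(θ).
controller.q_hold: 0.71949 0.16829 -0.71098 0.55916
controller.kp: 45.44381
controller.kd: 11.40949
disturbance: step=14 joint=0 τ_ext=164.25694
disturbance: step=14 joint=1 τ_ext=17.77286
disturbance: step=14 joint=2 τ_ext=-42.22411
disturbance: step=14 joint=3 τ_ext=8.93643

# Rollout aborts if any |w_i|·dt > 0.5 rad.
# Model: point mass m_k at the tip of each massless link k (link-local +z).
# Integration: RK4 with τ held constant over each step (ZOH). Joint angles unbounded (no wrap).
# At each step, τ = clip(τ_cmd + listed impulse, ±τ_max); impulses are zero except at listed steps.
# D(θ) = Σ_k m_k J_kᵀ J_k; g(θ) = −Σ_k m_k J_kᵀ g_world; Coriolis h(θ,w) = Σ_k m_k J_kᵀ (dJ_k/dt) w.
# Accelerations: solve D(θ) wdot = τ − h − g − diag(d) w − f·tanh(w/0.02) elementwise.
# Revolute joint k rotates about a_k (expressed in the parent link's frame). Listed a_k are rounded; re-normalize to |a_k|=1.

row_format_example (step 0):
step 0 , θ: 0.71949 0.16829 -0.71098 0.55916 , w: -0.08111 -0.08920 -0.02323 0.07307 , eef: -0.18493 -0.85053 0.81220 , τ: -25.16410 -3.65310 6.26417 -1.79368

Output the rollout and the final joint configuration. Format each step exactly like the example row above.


step 1 , θ: 0.71809 0.16671 -0.71128 0.56035 , w: -0.05959 -0.06912 -0.00905 0.04497 , eef: -0.18568 -0.84919 0.81311 , τ: -25.46533 -3.81633 6.33597 -1.77787
step 2 , θ: 0.71706 0.16549 -0.71140 0.56100 , w: -0.04313 -0.05257 -0.00406 0.02100 , eef: -0.18622 -0.84819 0.81386 , τ: -25.73513 -3.96012 6.40296 -1.76486
step 3 , θ: 0.71633 0.16458 -0.71145 0.56127 , w: -0.03002 -0.03794 -0.00074 0.00752 , eef: -0.18658 -0.84747 0.81445 , τ: -25.97502 -4.08584 6.46360 -1.75684
step 4 , θ: 0.71584 0.16395 -0.71144 0.56137 , w: -0.01970 -0.02509 0.00153 0.00247 , eef: -0.18682 -0.84697 0.81489 , τ: -26.18645 -4.19460 6.51814 -1.75315
step 5 , θ: 0.71553 0.16356 -0.71140 0.56139 , w: -0.01169 -0.01454 0.00222 0.00038 , eef: -0.18696 -0.84666 0.81518 , τ: -26.37091 -4.28709 6.56639 -1.75141
step 6 , θ: 0.71535 0.16335 -0.71136 0.56139 , w: -0.00547 -0.00629 0.00195 -0.00081 , eef: -0.18702 -0.84648 0.81534 , τ: -26.53024 -4.36398 6.60822 -1.75059
step 7 , θ: 0.71529 0.16329 -0.71132 0.56136 , w: -0.00064 -0.00007 0.00134 -0.00163 , eef: -0.18703 -0.84642 0.81541 , τ: -26.66675 -4.42674 6.64392 -1.75031
step 8 , θ: 0.71532 0.16333 -0.71130 0.56133 , w: 0.00309 0.00451 0.00071 -0.00219 , eef: -0.18701 -0.84645 0.81540 , τ: -26.78301 -4.47758 6.67408 -1.75036
step 9 , θ: 0.71541 0.16345 -0.71129 0.56128 , w: 0.00592 0.00782 0.00021 -0.00254 , eef: -0.18695 -0.84654 0.81533 , τ: -26.88152 -4.51874 6.69936 -1.75057
step 10 , θ: 0.71555 0.16363 -0.71129 0.56123 , w: 0.00801 0.01013 -0.00016 -0.00273 , eef: -0.18688 -0.84668 0.81522 , τ: -26.96459 -4.55208 6.72043 -1.75084
step 11 , θ: 0.71572 0.16385 -0.71130 0.56117 , w: 0.00950 0.01168 -0.00042 -0.00283 , eef: -0.18679 -0.84686 0.81507 , τ: -27.03426 -4.57905 6.73786 -1.75109
step 12 , θ: 0.71592 0.16410 -0.71131 0.56111 , w: 0.01048 0.01263 -0.00059 -0.00286 , eef: -0.18670 -0.84706 0.81489 , τ: -27.09234 -4.60078 6.75218 -1.75129
step 13 , θ: 0.71614 0.16435 -0.71132 0.56106 , w: 0.01106 0.01311 -0.00069 -0.00286 , eef: -0.18661 -0.84727 0.81471 , τ: -27.14040 -4.61820 6.76383 -1.75143
step 14 , θ: 0.71636 0.16462 -0.71134 0.56100 , w: 0.01132 0.01324 -0.00075 -0.00282 , eef: -0.18651 -0.84749 0.81452 , τ: 137.07708 13.14082 -35.45090 7.18492
step 15 , θ: 0.73015 0.16488 -0.71470 0.56092 , w: 1.37067 0.02004 -0.32340 -0.01534 , eef: -0.19045 -0.85627 0.80402 , τ: -66.39803 -9.09549 16.81040 -3.82877
step 16 , θ: 0.75450 0.16562 -0.71967 0.56037 , w: 1.06410 0.05177 -0.17384 -0.03347 , eef: -0.19735 -0.87129 0.78560 , τ: -60.54472 -8.88733 15.22173 -3.40219
step 17 , θ: 0.77314 0.16678 -0.72214 0.55975 , w: 0.80030 0.06338 -0.07304 -0.02652 , eef: -0.20237 -0.88240 0.77167 , τ: -55.36224 -8.54647 13.83373 -3.06053
step 18 , θ: 0.78690 0.16804 -0.72295 0.55935 , w: 0.57583 0.06248 -0.01068 -0.01421 , eef: -0.20590 -0.89037 0.76154 , τ: -50.80125 -8.14761 12.62768 -2.78165
step 19 , θ: 0.79650 0.16921 -0.72294 0.55911 , w: 0.38385 0.05300 0.00836 -0.01202 , eef: -0.20823 -0.89582 0.75455 , τ: -46.80966 -7.73603 11.59269 -2.55187
step 20 , θ: 0.80258 0.17015 -0.72276 0.55888 , w: 0.22420 0.04101 0.01018 -0.01063 , eef: -0.20958 -0.89928 0.75014 , τ: -43.33543 -7.33812 10.70402 -2.36371
step 21 , θ: 0.80576 0.17085 -0.72257 0.55869 , w: 0.09497 0.02938 0.00893 -0.00843 , eef: -0.21016 -0.90114 0.74781 , τ: -40.32875 -6.96844 9.94075 -2.20855
step 22 , θ: 0.80664 0.17134 -0.72241 0.55854 , w: -0.00739 0.01922 0.00848 -0.00631 , eef: -0.21013 -0.90173 0.74717 , τ: -37.74408 -6.63416 9.28798 -2.08005
step 23 , θ: 0.80570 0.17164 -0.72222 0.55843 , w: -0.08586 0.01088 0.01134 -0.00502 , eef: -0.20963 -0.90132 0.74786 , τ: -35.54746 -6.33798 8.73414 -1.97349
step 24 , θ: 0.80339 0.17179 -0.72197 0.55833 , w: -0.14576 0.00442 0.01261 -0.00462 , eef: -0.20877 -0.90014 0.74958 , τ: -33.68344 -6.07939 8.26748 -1.88585
step 25 , θ: 0.80003 0.17184 -0.72171 0.55824 , w: -0.18994 -0.00025 0.01342 -0.00430 , eef: -0.20764 -0.89836 0.75207 , τ: -32.11226 -5.85547 7.87684 -1.81454
step 26 , θ: 0.79592 0.17180 -0.72143 0.55816 , w: -0.22100 -0.00347 0.01402 -0.00409 , eef: -0.20632 -0.89616 0.75511 , τ: -30.79835 -5.66230 7.55253 -1.75728
step 27 , θ: 0.79130 0.17171 -0.72114 0.55808 , w: -0.24124 -0.00562 0.01441 -0.00396 , eef: -0.20488 -0.89365 0.75852 , τ: -29.70917 -5.49590 7.28586 -1.71210
step 28 , θ: 0.78637 0.17158 -0.72085 0.55800 , w: -0.25265 -0.00700 0.01460 -0.00387 , eef: -0.20336 -0.89094 0.76215 , τ: -28.81523 -5.35269 7.06902 -1.67729
step 29 , θ: 0.78127 0.17144 -0.72055 0.55792 , w: -0.25697 -0.00783 0.01459 -0.00376 , eef: -0.20182 -0.88813 0.76589 , τ: -28.08989 -5.22954 6.89501 -1.65132
step 30 , θ: 0.77615 0.17128 -0.72025 0.55785 , w: -0.25566 -0.00830 0.01440 -0.00362 , eef: -0.20029 -0.88527 0.76964 , τ: -27.50930 -5.12375 6.75757 -1.63281
step 31 , θ: 0.77110 0.17111 -0.71996 0.55778 , w: -0.24999 -0.00852 0.01405 -0.00343 , eef: -0.19880 -0.88243 0.77333 , τ: -27.05223 -5.03304 6.65117 -1.62052
step 32 , θ: 0.76619 0.17094 -0.71968 0.55771 , w: -0.24099 -0.00858 0.01359 -0.00321 , eef: -0.19737 -0.87964 0.77690 , τ: -26.69985 -4.95544 6.57092 -1.61336
step 33 , θ: 0.76149 0.17077 -0.71941 0.55765 , w: -0.22956 -0.00854 0.01305 -0.00295 , eef: -0.19601 -0.87696 0.78032 , τ: -26.43558 -4.88928 6.51253 -1.61036
step 34 , θ: 0.75703 0.17061 -0.71915 0.55759 , w: -0.21643 -0.00844 0.01247 -0.00268 , eef: -0.19473 -0.87439 0.78355
final θ (rad): 0.75703 0.17061 -0.71915 0.55759


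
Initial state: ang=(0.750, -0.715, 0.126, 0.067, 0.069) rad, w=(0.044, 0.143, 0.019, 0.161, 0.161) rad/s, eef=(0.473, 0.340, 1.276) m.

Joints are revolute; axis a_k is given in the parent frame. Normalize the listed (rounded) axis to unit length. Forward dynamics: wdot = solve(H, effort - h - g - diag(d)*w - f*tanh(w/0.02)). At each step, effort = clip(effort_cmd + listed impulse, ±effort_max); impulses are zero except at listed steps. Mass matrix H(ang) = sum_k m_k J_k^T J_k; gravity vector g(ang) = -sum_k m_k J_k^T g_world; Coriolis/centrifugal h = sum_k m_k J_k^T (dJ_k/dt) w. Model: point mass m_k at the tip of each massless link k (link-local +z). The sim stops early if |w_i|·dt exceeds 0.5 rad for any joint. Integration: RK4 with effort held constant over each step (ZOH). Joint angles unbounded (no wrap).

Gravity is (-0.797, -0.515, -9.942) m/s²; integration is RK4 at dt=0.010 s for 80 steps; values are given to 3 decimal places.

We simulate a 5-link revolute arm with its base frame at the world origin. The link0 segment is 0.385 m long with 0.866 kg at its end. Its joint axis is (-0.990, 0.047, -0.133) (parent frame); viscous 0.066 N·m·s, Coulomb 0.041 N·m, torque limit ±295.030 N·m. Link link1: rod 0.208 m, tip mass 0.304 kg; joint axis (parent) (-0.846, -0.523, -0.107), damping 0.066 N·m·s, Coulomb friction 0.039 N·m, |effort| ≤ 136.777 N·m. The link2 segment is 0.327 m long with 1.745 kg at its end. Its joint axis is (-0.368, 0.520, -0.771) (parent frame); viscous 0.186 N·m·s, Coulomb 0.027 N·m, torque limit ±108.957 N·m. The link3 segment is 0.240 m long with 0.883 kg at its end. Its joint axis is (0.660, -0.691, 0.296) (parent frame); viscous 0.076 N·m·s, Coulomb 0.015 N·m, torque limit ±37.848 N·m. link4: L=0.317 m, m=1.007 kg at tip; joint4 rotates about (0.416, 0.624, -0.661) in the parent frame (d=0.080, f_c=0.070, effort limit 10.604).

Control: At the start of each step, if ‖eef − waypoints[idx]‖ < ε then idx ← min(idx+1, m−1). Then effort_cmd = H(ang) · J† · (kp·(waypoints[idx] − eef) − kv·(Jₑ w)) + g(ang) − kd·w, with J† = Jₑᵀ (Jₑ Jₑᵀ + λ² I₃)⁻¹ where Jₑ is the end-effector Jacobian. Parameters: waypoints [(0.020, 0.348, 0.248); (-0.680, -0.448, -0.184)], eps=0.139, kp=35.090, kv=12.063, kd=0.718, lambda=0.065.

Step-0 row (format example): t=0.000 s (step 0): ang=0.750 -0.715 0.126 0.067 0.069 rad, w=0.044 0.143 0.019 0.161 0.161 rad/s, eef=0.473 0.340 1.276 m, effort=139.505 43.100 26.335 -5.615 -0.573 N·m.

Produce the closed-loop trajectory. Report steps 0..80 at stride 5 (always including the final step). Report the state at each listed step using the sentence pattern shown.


t=0.050 s (step 5): ang=0.902 -0.830 0.074 0.199 0.110 rad, w=5.000 -3.691 -1.112 4.578 1.500 rad/s, eef=0.456 0.350 1.242 m, effort=40.549 16.419 7.863 -2.241 -1.076 N·m.
t=0.100 s (step 10): ang=1.179 -1.021 0.037 0.444 0.210 rad, w=5.742 -3.711 -0.465 4.718 2.367 rad/s, eef=0.422 0.373 1.151 m, effort=-22.639 -7.068 -4.821 0.976 -0.954 N·m.
t=0.150 s (step 15): ang=1.458 -1.192 0.019 0.650 0.330 rad, w=5.342 -3.121 -0.309 3.536 2.334 rad/s, eef=0.382 0.406 1.038 m, effort=-42.309 -18.091 -7.743 0.925 -0.360 N·m.
t=0.200 s (step 20): ang=1.710 -1.335 0.006 0.804 0.438 rad, w=4.735 -2.595 -0.207 2.673 1.947 rad/s, eef=0.339 0.439 0.927 m, effort=-44.887 -21.830 -7.195 -0.336 0.122 N·m.
t=0.250 s (step 25): ang=1.932 -1.455 -0.002 0.922 0.525 rad, w=4.160 -2.229 -0.086 2.119 1.536 rad/s, eef=0.297 0.465 0.827 m, effort=-42.033 -21.993 -5.878 -1.593 0.368 N·m.
t=0.300 s (step 30): ang=2.128 -1.560 -0.003 1.018 0.593 rad, w=3.672 -1.992 0.045 1.717 1.227 rad/s, eef=0.257 0.482 0.739 m, effort=-37.821 -20.629 -4.589 -2.536 0.438 N·m.
t=0.350 s (step 35): ang=2.301 -1.655 0.003 1.096 0.649 rad, w=3.262 -1.823 0.181 1.404 1.032 rad/s, eef=0.221 0.491 0.663 m, effort=-33.636 -18.813 -3.505 -3.187 0.418 N·m.
t=0.400 s (step 40): ang=2.455 -1.743 0.015 1.159 0.698 rad, w=2.899 -1.675 0.316 1.165 0.913 rad/s, eef=0.188 0.493 0.598 m, effort=-29.903 -17.061 -2.640 -3.615 0.374 N·m.
t=0.450 s (step 45): ang=2.591 -1.823 0.034 1.213 0.741 rad, w=2.562 -1.523 0.427 0.984 0.831 rad/s, eef=0.158 0.492 0.542 m, effort=-26.687 -15.558 -1.954 -3.872 0.342 N·m.
t=0.500 s (step 50): ang=2.711 -1.895 0.057 1.259 0.781 rad, w=2.240 -1.356 0.503 0.850 0.762 rad/s, eef=0.132 0.487 0.496 m, effort=-23.950 -14.347 -1.412 -4.000 0.327 N·m.
t=0.550 s (step 55): ang=2.815 -1.958 0.083 1.298 0.818 rad, w=1.929 -1.178 0.540 0.754 0.699 rad/s, eef=0.109 0.481 0.456 m, effort=-21.633 -13.415 -0.989 -4.034 0.327 N·m.
t=0.600 s (step 60): ang=2.904 -2.012 0.111 1.334 0.851 rad, w=1.630 -0.994 0.542 0.684 0.638 rad/s, eef=0.089 0.475 0.424 m, effort=-19.683 -12.729 -0.664 -4.000 0.333 N·m.
t=0.650 s (step 65): ang=2.979 -2.058 0.137 1.367 0.882 rad, w=1.352 -0.814 0.515 0.632 0.582 rad/s, eef=0.073 0.468 0.397 m, effort=-18.057 -12.250 -0.422 -3.918 0.342 N·m.
t=0.700 s (step 70): ang=3.040 -2.094 0.162 1.398 0.909 rad, w=1.098 -0.643 0.465 0.590 0.533 rad/s, eef=0.059 0.461 0.374 m, effort=-16.721 -11.939 -0.248 -3.808 0.349 N·m.
t=0.750 s (step 75): ang=3.089 -2.122 0.183 1.426 0.935 rad, w=0.872 -0.487 0.400 0.555 0.490 rad/s, eef=0.047 0.454 0.356 m, effort=-15.643 -11.760 -0.129 -3.683 0.354 N·m.
t=0.800 s (step 80): ang=3.128 -2.143 0.201 1.453 0.959 rad, w=0.678 -0.347 0.326 0.524 0.452 rad/s, eef=0.038 0.448 0.340 m.


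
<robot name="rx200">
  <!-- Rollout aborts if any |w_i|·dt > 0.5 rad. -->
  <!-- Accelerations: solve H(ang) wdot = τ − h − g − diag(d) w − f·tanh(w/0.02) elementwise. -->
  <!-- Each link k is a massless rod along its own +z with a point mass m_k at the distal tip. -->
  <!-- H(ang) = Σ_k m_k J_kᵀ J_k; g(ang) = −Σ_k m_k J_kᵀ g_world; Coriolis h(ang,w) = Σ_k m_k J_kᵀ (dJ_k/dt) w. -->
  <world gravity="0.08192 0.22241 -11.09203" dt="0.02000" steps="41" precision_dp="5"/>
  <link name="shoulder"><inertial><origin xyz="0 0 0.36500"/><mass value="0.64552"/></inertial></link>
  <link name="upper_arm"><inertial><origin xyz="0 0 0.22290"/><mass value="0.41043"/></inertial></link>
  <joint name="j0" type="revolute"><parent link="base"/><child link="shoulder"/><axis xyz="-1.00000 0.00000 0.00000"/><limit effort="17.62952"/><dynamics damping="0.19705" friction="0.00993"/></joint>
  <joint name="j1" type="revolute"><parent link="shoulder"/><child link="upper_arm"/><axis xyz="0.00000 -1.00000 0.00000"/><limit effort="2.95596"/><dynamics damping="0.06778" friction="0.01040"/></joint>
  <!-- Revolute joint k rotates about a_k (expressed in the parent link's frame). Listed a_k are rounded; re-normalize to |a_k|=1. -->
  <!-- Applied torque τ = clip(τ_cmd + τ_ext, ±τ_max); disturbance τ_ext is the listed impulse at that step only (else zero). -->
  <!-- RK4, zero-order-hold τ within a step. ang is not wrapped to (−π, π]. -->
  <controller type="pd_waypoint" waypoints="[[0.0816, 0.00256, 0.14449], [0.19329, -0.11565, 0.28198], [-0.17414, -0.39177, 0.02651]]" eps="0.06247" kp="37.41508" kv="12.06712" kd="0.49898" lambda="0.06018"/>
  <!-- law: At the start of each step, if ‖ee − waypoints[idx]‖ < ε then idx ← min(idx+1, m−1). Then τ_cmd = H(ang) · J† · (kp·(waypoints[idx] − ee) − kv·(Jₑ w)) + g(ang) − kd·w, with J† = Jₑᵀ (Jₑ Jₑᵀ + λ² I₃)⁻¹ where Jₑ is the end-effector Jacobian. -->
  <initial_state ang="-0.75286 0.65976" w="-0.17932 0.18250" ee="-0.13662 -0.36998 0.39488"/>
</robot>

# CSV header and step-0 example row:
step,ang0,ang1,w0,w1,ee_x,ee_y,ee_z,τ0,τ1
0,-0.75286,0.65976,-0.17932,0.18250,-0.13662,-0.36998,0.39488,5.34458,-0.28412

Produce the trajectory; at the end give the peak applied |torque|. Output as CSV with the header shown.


step,ang0,ang1,w0,w1,ee_x,ee_y,ee_z,τ0,τ1
1,-0.75453,0.66485,0.01161,0.32503,-0.13752,-0.37016,0.39375,4.78639,-0.38579
2,-0.75297,0.67175,0.14444,0.36550,-0.13872,-0.36889,0.39363,4.38335,-0.41472
3,-0.74915,0.67920,0.23762,0.38024,-0.14002,-0.36668,0.39428,4.08637,-0.42621
4,-0.74374,0.68688,0.30271,0.38821,-0.14135,-0.36381,0.39546,3.86447,-0.43374
5,-0.73724,0.69469,0.34786,0.39432,-0.14269,-0.36049,0.39699,3.69580,-0.44061
6,-0.72998,0.70262,0.37885,0.39994,-0.14404,-0.35684,0.39875,3.56484,-0.44762
7,-0.72220,0.71067,0.39979,0.40548,-0.14541,-0.35295,0.40065,3.46059,-0.45492
8,-0.71407,0.71882,0.41360,0.41107,-0.14678,-0.34891,0.40260,3.37527,-0.46249
9,-0.70572,0.72708,0.42235,0.41676,-0.14816,-0.34474,0.40457,3.30335,-0.47028
10,-0.69722,0.73546,0.42751,0.42257,-0.14955,-0.34049,0.40653,3.24094,-0.47826
11,-0.68865,0.74396,0.43011,0.42848,-0.15095,-0.33618,0.40845,3.18528,-0.48638
12,-0.68005,0.75258,0.43091,0.43450,-0.15236,-0.33184,0.41031,3.13441,-0.49460
13,-0.67144,0.76131,0.43043,0.44062,-0.15377,-0.32746,0.41210,3.08697,-0.50291
14,-0.66285,0.77018,0.42904,0.44684,-0.15520,-0.32307,0.41382,3.04197,-0.51128
15,-0.65430,0.77916,0.42701,0.45315,-0.15663,-0.31866,0.41546,2.99873,-0.51969
16,-0.64579,0.78827,0.42453,0.45955,-0.15807,-0.31425,0.41701,2.95677,-0.52815
17,-0.63734,0.79752,0.42173,0.46604,-0.15951,-0.30984,0.41847,2.91575,-0.53664
18,-0.62894,0.80689,0.41871,0.47262,-0.16096,-0.30543,0.41985,2.87544,-0.54515
19,-0.62060,0.81639,0.41553,0.47929,-0.16242,-0.30103,0.42113,2.83565,-0.55368
20,-0.61233,0.82603,0.41225,0.48603,-0.16389,-0.29663,0.42231,2.79629,-0.56222
21,-0.60413,0.83581,0.40890,0.49286,-0.16536,-0.29224,0.42341,2.75727,-0.57077
22,-0.59599,0.84572,0.40551,0.49977,-0.16683,-0.28786,0.42441,2.71853,-0.57933
23,-0.58792,0.85577,0.40208,0.50676,-0.16831,-0.28349,0.42532,2.68003,-0.58789
24,-0.57992,0.86596,0.39865,0.51383,-0.16979,-0.27914,0.42613,2.64177,-0.59644
25,-0.57199,0.87630,0.39520,0.52097,-0.17127,-0.27480,0.42685,2.60371,-0.60499
26,-0.56412,0.88677,0.39176,0.52819,-0.17276,-0.27047,0.42748,2.56585,-0.61353
27,-0.55633,0.89740,0.38833,0.53548,-0.17424,-0.26615,0.42801,2.52818,-0.62206
28,-0.54860,0.90817,0.38491,0.54284,-0.17573,-0.26186,0.42844,2.49071,-0.63057
29,-0.54095,0.91908,0.38150,0.55027,-0.17722,-0.25758,0.42878,2.45343,-0.63907
30,-0.53336,0.93015,0.37810,0.55777,-0.17870,-0.25331,0.42903,2.41634,-0.64753
31,-0.52583,0.94137,0.37473,0.56533,-0.18018,-0.24907,0.42918,2.37945,-0.65598
32,-0.51838,0.95274,0.37137,0.57295,-0.18166,-0.24484,0.42924,2.34275,-0.66438
33,-0.51099,0.96426,0.36804,0.58063,-0.18314,-0.24064,0.42920,2.30627,-0.67276
34,-0.50367,0.97593,0.36472,0.58837,-0.18461,-0.23645,0.42907,2.26999,-0.68109
35,-0.49642,0.98777,0.36143,0.59616,-0.18608,-0.23229,0.42885,2.23392,-0.68938
36,-0.48923,0.99975,0.35816,0.60400,-0.18753,-0.22815,0.42853,2.19806,-0.69761
37,-0.48210,1.01190,0.35491,0.61188,-0.18898,-0.22403,0.42812,2.16243,-0.70579
38,-0.47504,1.02420,0.35168,0.61981,-0.19042,-0.21993,0.42761,2.12702,-0.71391
39,-0.46805,1.03666,0.34848,0.62777,-0.19185,-0.21586,0.42702,2.09183,-0.72196
40,-0.46112,1.04929,0.34530,0.63577,-0.19327,-0.21182,0.42633,2.05688,-0.72994
41,-0.45425,1.06207,0.34215,0.64380,-0.19467,-0.20780,0.42554,,
# max |τ| (N·m): 5.34458


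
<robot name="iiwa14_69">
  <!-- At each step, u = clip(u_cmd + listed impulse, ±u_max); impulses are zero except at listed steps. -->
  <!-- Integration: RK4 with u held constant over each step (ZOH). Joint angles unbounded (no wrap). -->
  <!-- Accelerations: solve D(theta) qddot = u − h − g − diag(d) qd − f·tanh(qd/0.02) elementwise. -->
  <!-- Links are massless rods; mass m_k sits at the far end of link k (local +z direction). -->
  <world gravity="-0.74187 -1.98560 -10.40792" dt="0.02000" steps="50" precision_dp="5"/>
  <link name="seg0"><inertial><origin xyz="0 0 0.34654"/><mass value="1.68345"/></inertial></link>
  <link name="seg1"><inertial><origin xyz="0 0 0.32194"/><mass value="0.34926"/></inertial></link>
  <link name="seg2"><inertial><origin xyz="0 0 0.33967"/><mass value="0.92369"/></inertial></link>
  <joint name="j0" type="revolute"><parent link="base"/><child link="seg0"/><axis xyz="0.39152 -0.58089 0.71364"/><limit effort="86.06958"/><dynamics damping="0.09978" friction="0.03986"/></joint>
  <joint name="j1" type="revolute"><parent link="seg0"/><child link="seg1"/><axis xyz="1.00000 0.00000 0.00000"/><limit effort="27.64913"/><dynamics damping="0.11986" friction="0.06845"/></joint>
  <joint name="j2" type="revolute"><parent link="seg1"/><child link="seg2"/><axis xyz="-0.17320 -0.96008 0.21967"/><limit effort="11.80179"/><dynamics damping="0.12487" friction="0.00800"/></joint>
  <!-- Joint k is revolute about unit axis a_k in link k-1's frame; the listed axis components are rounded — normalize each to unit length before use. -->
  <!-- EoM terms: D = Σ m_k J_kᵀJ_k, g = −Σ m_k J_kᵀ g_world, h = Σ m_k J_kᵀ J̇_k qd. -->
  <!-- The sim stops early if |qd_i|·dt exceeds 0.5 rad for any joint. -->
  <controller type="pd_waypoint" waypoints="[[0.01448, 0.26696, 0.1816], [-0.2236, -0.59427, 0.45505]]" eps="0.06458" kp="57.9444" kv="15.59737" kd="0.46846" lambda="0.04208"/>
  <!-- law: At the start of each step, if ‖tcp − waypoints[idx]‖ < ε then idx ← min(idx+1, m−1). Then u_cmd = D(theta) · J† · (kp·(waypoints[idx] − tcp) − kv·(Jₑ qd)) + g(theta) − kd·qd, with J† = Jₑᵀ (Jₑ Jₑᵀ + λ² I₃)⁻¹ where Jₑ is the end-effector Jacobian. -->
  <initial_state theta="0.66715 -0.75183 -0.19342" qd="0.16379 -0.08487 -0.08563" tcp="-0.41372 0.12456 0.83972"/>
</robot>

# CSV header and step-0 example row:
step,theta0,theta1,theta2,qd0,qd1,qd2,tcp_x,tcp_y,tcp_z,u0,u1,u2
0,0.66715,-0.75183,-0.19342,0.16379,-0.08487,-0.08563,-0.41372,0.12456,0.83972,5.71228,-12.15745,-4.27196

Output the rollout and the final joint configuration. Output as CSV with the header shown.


step,theta0,theta1,theta2,qd0,qd1,qd2,tcp_x,tcp_y,tcp_z,u0,u1,u2
1,0.69719,-0.78246,-0.26743,2.74818,-2.92929,-7.05648,-0.41148,0.12579,0.83287,-0.67020,-6.44518,-0.66845
2,0.75754,-0.85092,-0.41951,3.26049,-3.91844,-8.07442,-0.40500,0.12925,0.81503,-8.85331,-3.20544,-1.00684
3,0.81999,-0.93201,-0.57274,3.00244,-4.21598,-7.29613,-0.39818,0.13335,0.79022,-12.89525,-1.13575,-1.74882
4,0.87569,-1.01724,-0.70860,2.58882,-4.32986,-6.34899,-0.39114,0.13846,0.76223,-14.02180,0.27092,-2.09384
5,0.92325,-1.10433,-0.82702,2.18155,-4.39356,-5.53691,-0.38325,0.14480,0.73318,-13.75145,1.25106,-2.12246
6,0.96311,-1.19251,-0.93065,1.81342,-4.43369,-4.85707,-0.37414,0.15226,0.70416,-12.88160,1.94694,-1.99775
7,0.99608,-1.28134,-1.02172,1.48883,-4.45287,-4.27135,-0.36372,0.16059,0.67573,-11.79251,2.45107,-1.82770
8,1.02300,-1.37036,-1.10179,1.20626,-4.44892,-3.75098,-0.35210,0.16956,0.64822,-10.66400,2.82371,-1.67041
9,1.04468,-1.45907,-1.17199,0.96310,-4.41949,-3.27875,-0.33946,0.17893,0.62178,-9.58016,3.10395,-1.55229
10,1.06187,-1.54694,-1.23317,0.75668,-4.36346,-2.84536,-0.32603,0.18852,0.59649,-8.57890,3.31737,-1.48143
11,1.07529,-1.63344,-1.28604,0.58439,-4.28119,-2.44618,-0.31201,0.19813,0.57236,-7.67555,3.48092,-1.45595
12,1.08558,-1.71806,-1.33126,0.44355,-4.17448,-2.07908,-0.29758,0.20764,0.54937,-6.87423,3.60602,-1.46905
13,1.09334,-1.80034,-1.36946,0.33139,-4.04619,-1.74312,-0.28290,0.21692,0.52748,-6.17322,3.70049,-1.51210
14,1.09911,-1.87986,-1.40126,0.24501,-3.89989,-1.43773,-0.26811,0.22584,0.50664,-5.56755,3.76966,-1.57632
15,1.10339,-1.95631,-1.42725,0.18138,-3.73944,-1.16235,-0.25333,0.23431,0.48678,-5.05029,3.81717,-1.65376
16,1.10659,-2.02945,-1.44803,0.13742,-3.56874,-0.91622,-0.23866,0.24224,0.46787,-4.61324,3.84555,-1.73771
17,1.10908,-2.09910,-1.46417,0.11008,-3.39146,-0.69826,-0.22419,0.24957,0.44987,-4.24760,3.85659,-1.82288
18,1.11116,-2.16517,-1.47622,0.09642,-3.21091,-0.50716,-0.21002,0.25626,0.43274,-3.94435,3.85166,-1.90527
19,1.11308,-2.22761,-1.48470,0.09370,-3.02996,-0.34132,-0.19620,0.26228,0.41646,-3.69473,3.83196,-1.98209
20,1.11503,-2.28646,-1.49010,0.09943,-2.85104,-0.19895,-0.18280,0.26762,0.40102,-3.49052,3.79863,-2.05158
21,1.11716,-2.34176,-1.49287,0.11142,-2.67611,-0.07811,-0.16988,0.27229,0.38641,-3.32427,3.75288,-2.11275
22,1.11957,-2.39362,-1.49342,0.12779,-2.50700,0.02245,-0.15747,0.27630,0.37260,-3.18941,3.69608,-2.16397
23,1.12233,-2.44217,-1.49216,0.14688,-2.34561,0.10275,-0.14560,0.27969,0.35959,-3.08022,3.62987,-2.20174
24,1.12549,-2.48756,-1.48944,0.16759,-2.19119,0.16927,-0.13430,0.28250,0.34737,-2.99206,3.55487,-2.23383
25,1.12908,-2.52994,-1.48552,0.18902,-2.04451,0.22334,-0.12357,0.28477,0.33592,-2.92100,3.47265,-2.26002
26,1.13309,-2.56947,-1.48062,0.21046,-1.90601,0.26638,-0.11344,0.28656,0.32521,-2.86384,3.38472,-2.28047
27,1.13753,-2.60631,-1.47496,0.23138,-1.77587,0.29985,-0.10389,0.28793,0.31521,-2.81795,3.29245,-2.29565
28,1.14238,-2.64063,-1.46871,0.25143,-1.65409,0.32517,-0.09492,0.28893,0.30591,-2.78123,3.19711,-2.30617
29,1.14761,-2.67260,-1.46203,0.27035,-1.54051,0.34362,-0.08653,0.28961,0.29726,-2.75197,3.09979,-2.31268
30,1.15321,-2.70237,-1.45503,0.28801,-1.43488,0.35640,-0.07869,0.29000,0.28923,-2.72882,3.00149,-2.31582
31,1.15916,-2.73011,-1.44783,0.30431,-1.33685,0.36452,-0.07138,0.29017,0.28179,-2.71068,2.90303,-2.31617
32,1.16541,-2.75596,-1.44050,0.31923,-1.24603,0.36887,-0.06459,0.29014,0.27490,-2.69664,2.80511,-2.31427
33,1.17194,-2.78006,-1.43311,0.33276,-1.16203,0.37021,-0.05829,0.28994,0.26853,-2.68597,2.70832,-2.31055
34,1.17874,-2.80254,-1.42572,0.34493,-1.08439,0.36917,-0.05245,0.28962,0.26265,-2.67809,2.61311,-2.30541
35,1.18576,-2.82353,-1.41837,0.35576,-1.01270,0.36628,-0.04705,0.28918,0.25721,-2.67250,2.51985,-2.29917
36,1.19298,-2.84314,-1.41109,0.36531,-0.94652,0.36197,-0.04207,0.28866,0.25220,-2.66878,2.42881,-2.29208
37,1.20039,-2.86148,-1.40391,0.37361,-0.88544,0.35658,-0.03747,0.28808,0.24757,-2.66659,2.34019,-2.28438
38,1.20794,-2.87864,-1.39684,0.38071,-0.82906,0.35040,-0.03324,0.28745,0.24330,-2.66563,2.25413,-2.27624
39,1.21563,-2.89472,-1.38990,0.38667,-0.77701,0.34366,-0.02935,0.28678,0.23936,-2.66567,2.17071,-2.26779
40,1.22343,-2.90979,-1.38310,0.39153,-0.72894,0.33654,-0.02577,0.28609,0.23573,-2.66649,2.08997,-2.25916
41,1.23131,-2.92394,-1.37645,0.39534,-0.68450,0.32917,-0.02248,0.28538,0.23237,-2.66791,2.01192,-2.25043
42,1.23925,-2.93723,-1.36994,0.39814,-0.64340,0.32167,-0.01947,0.28467,0.22928,25.81820,0.11608,-11.80179
43,1.28572,-2.97779,-1.37153,4.26657,-3.37327,-0.42113,-0.01967,0.27641,0.22799,16.49965,1.14766,-11.80179
44,1.39509,-3.06196,-1.39057,6.66817,-5.00353,-1.43982,-0.02476,0.25528,0.23204,10.82699,0.97305,-8.27080
45,1.54571,-3.17093,-1.42269,8.37481,-5.85488,-1.76570,-0.03331,0.22544,0.24205,7.10703,0.36679,-5.58793
46,1.72561,-3.29194,-1.45731,9.58436,-6.21352,-1.71690,-0.04458,0.19022,0.25587,2.98622,0.00368,-3.46879
47,1.92280,-3.41558,-1.49075,10.10296,-6.13397,-1.66201,-0.05787,0.15126,0.27154,-5.21460,0.23942,-1.55437
48,2.11539,-3.53182,-1.52952,9.14293,-5.50753,-2.25389,-0.07228,0.10941,0.28643,-8.54486,-0.44805,0.39209
49,2.28487,-3.63504,-1.58035,7.80600,-4.83054,-2.85640,-0.08622,0.06581,0.29703,-4.23621,-1.73667,2.01649
50,2.43820,-3.72748,-1.63422,7.51387,-4.40732,-2.55987,-0.09803,0.02255,0.30184,,,
# final theta (rad): 2.43820 -3.72748 -1.63422


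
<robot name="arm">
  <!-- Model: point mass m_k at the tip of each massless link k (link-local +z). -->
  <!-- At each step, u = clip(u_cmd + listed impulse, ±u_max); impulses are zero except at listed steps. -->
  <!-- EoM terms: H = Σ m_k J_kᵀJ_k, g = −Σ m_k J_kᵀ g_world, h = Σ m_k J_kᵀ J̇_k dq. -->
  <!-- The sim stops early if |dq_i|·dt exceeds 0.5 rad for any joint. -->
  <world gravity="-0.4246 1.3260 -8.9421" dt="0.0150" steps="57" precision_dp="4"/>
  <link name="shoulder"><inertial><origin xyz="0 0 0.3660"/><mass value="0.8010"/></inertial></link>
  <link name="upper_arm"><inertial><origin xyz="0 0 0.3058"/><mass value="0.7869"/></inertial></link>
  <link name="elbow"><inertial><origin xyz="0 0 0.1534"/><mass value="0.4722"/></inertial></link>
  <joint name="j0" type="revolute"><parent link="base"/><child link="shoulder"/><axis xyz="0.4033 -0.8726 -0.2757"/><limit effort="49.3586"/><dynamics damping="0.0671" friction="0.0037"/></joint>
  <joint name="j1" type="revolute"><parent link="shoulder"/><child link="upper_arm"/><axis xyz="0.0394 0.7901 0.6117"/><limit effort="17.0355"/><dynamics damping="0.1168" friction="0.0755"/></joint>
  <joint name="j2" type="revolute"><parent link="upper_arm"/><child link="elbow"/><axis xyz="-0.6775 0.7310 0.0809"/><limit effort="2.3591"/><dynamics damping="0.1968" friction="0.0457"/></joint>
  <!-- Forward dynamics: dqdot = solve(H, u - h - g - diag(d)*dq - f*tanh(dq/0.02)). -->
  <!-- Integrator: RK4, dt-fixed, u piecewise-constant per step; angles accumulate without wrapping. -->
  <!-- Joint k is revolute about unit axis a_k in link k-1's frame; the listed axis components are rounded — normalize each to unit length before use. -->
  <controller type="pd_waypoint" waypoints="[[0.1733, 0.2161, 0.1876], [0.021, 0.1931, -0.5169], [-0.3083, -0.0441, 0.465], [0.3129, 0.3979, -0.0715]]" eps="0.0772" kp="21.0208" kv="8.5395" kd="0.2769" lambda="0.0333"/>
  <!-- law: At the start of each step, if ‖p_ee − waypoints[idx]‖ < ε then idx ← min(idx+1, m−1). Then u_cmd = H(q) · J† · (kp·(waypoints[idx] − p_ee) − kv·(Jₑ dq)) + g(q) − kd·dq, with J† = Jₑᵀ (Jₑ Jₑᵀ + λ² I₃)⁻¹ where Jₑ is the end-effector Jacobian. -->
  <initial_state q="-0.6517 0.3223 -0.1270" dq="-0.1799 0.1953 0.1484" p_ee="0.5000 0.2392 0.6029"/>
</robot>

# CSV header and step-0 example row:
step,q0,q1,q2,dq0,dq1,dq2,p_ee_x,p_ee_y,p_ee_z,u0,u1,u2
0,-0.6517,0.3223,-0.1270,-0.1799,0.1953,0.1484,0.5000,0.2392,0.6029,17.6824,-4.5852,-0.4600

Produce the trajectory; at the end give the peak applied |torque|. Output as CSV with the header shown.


step,q0,q1,q2,dq0,dq1,dq2,p_ee_x,p_ee_y,p_ee_z,u0,u1,u2
1,-0.6506,0.3303,-0.1173,0.3274,0.8650,1.0841,0.5019,0.2404,0.6005,18.1820,-4.8760,-0.6926
2,-0.6422,0.3478,-0.0987,0.7791,1.4759,1.3696,0.5030,0.2405,0.5986,18.7385,-5.1137,-0.6983
3,-0.6272,0.3744,-0.0763,1.2324,2.0676,1.5857,0.5032,0.2391,0.5975,18.6098,-5.1695,-0.6708
4,-0.6054,0.4095,-0.0514,1.6681,2.6237,1.7155,0.5020,0.2363,0.5971,17.3858,-4.9599,-0.6104
5,-0.5776,0.4523,-0.0256,2.0418,3.0849,1.7148,0.4994,0.2320,0.5976,15.2195,-4.5078,-0.5136
6,-0.5449,0.5009,-0.0007,2.3175,3.3957,1.5981,0.4952,0.2266,0.5988,12.6453,-3.9195,-0.3958
7,-0.5089,0.5529,0.0220,2.4857,3.5420,1.4236,0.4895,0.2205,0.6006,10.1572,-3.3063,-0.2811
8,-0.4711,0.6061,0.0419,2.5613,3.5526,1.2446,0.4825,0.2139,0.6030,8.0126,-2.7411,-0.1863
9,-0.4326,0.6588,0.0593,2.5688,3.4764,1.0868,0.4744,0.2073,0.6057,6.2770,-2.2589,-0.1164
10,-0.3944,0.7100,0.0745,2.5322,3.3598,0.9543,0.4655,0.2009,0.6085,4.9202,-1.8692,-0.0685
11,-0.3569,0.7594,0.0880,2.4699,3.2357,0.8425,0.4561,0.1947,0.6113,3.8797,-1.5680,-0.0378
12,-0.3205,0.8070,0.0998,2.3942,3.1228,0.7458,0.4464,0.1890,0.6139,3.0910,-1.3446,-0.0197
13,-0.2852,0.8531,0.1103,2.3126,3.0292,0.6600,0.4366,0.1838,0.6163,2.4983,-1.1863,-0.0106
14,-0.2511,0.8980,0.1196,2.2292,2.9561,0.5822,0.4268,0.1791,0.6182,2.0571,-1.0810,-0.0083
15,-0.2183,0.9418,0.1278,2.1463,2.9018,0.5109,0.4172,0.1750,0.6197,1.7327,-1.0178,-0.0109
16,-0.1868,0.9850,0.1349,2.0649,2.8631,0.4448,0.4077,0.1714,0.6206,1.4989,-0.9879,-0.0172
17,-0.1564,1.0277,0.1411,1.9856,2.8367,0.3830,0.3984,0.1685,0.6211,1.3353,-0.9842,-0.0263
18,-0.1272,1.0701,0.1464,1.9084,2.8193,0.3250,0.3894,0.1661,0.6210,1.2268,-1.0009,-0.0373
19,-0.0992,1.1123,0.1509,1.8336,2.8084,0.2702,0.3807,0.1643,0.6204,1.1613,-1.0337,-0.0496
20,-0.0722,1.1543,0.1545,1.7610,2.8015,0.2182,0.3722,0.1631,0.6193,1.1296,-1.0788,-0.0627
21,-0.0464,1.1963,0.1574,1.6905,2.7970,0.1687,0.3640,0.1624,0.6177,1.1242,-1.1335,-0.0763
22,-0.0215,1.2382,0.1596,1.6221,2.7934,0.1215,0.3561,0.1623,0.6157,1.1390,-1.1954,-0.0901
23,0.0023,1.2800,0.1611,1.5557,2.7895,0.0765,0.3485,0.1627,0.6132,1.1693,-1.2628,-0.1037
24,0.0251,1.3218,0.1619,1.4912,2.7840,0.0348,0.3411,0.1637,0.6103,1.2108,-1.3339,-0.1175
25,0.0470,1.3635,0.1622,1.4274,2.7703,0.0197,0.3340,0.1651,0.6070,1.2600,-1.4063,-0.1391
26,0.0680,1.4049,0.1623,1.3649,2.7517,0.0197,0.3270,0.1670,0.6034,1.3140,-1.4798,-0.1646
27,0.0880,1.4461,0.1622,1.3054,2.7362,0.0037,0.3202,0.1694,0.5994,1.3707,-1.5552,-0.1837
28,0.1072,1.4871,0.1619,1.2484,2.7208,-0.0208,0.3136,0.1722,0.5952,1.4282,-1.6309,-0.1986
29,0.1254,1.5277,0.1617,1.1932,2.7024,-0.0416,0.3070,0.1754,0.5907,1.4849,-1.7053,-0.2136
30,0.1429,1.5680,0.1612,1.1380,2.6731,-0.0308,0.3006,0.1790,0.5860,1.5391,-1.7766,-0.2376
31,0.1596,1.6079,0.1606,1.0867,2.6498,-0.0512,0.2943,0.1828,0.5811,1.5905,-1.8475,-0.2499
32,0.1755,1.6474,0.1597,1.0374,2.6249,-0.0766,0.2881,0.1869,0.5760,1.6377,-1.9161,-0.2591
33,0.1907,1.6866,0.1583,0.9901,2.5975,-0.1034,0.2820,0.1913,0.5708,1.6798,-1.9816,-0.2663
34,0.2052,1.7253,0.1566,0.9446,2.5671,-0.1293,0.2759,0.1958,0.5655,1.7162,-2.0437,-0.2724
35,0.2191,1.7635,0.1545,0.9010,2.5338,-0.1538,0.2699,0.2005,0.5601,1.7464,-2.1022,-0.2775
36,0.2323,1.8012,0.1520,0.8591,2.4978,-0.1772,0.2639,0.2053,0.5546,1.7702,-2.1569,-0.2816
37,0.2448,1.8384,0.1492,0.8191,2.4594,-0.1992,0.2580,0.2101,0.5490,1.7873,-2.2077,-0.2848
38,0.2568,1.8750,0.1461,0.7809,2.4187,-0.2201,0.2522,0.2151,0.5435,1.7978,-2.2545,-0.2871
39,0.2683,1.9109,0.1427,0.7445,2.3760,-0.2398,0.2463,0.2201,0.5379,1.8018,-2.2972,-0.2885
40,0.2792,1.9462,0.1390,0.7099,2.3314,-0.2584,0.2405,0.2250,0.5323,1.7994,-2.3359,-0.2892
41,0.2896,1.9808,0.1350,0.6771,2.2851,-0.2760,0.2348,0.2300,0.5268,1.7911,-2.3705,-0.2892
42,0.2995,2.0147,0.1307,0.6460,2.2373,-0.2925,0.2291,0.2349,0.5213,1.7770,-2.4013,-0.2884
43,0.3089,2.0479,0.1262,0.6165,2.1883,-0.3081,0.2234,0.2398,0.5158,1.7575,-2.4282,-0.2871
44,0.3180,2.0804,0.1215,0.5887,2.1382,-0.3227,0.2178,0.2446,0.5104,1.7331,-2.4513,-0.2851
45,0.3266,2.1120,0.1166,0.5624,2.0872,-0.3365,0.2122,0.2493,0.5051,1.7042,-2.4709,-0.2826
46,0.3349,2.1429,0.1115,0.5377,2.0355,-0.3494,0.2066,0.2538,0.4999,1.6711,-2.4871,-0.2796
47,0.3427,2.1731,0.1062,0.5145,1.9832,-0.3615,0.2011,0.2583,0.4948,1.6344,-2.5000,-0.2762
48,0.3503,2.2024,0.1007,0.4926,1.9306,-0.3729,0.1957,0.2627,0.4897,1.5945,-2.5099,-0.2725
49,0.3575,2.2310,0.0950,0.4721,1.8777,-0.3835,0.1904,0.2669,0.4848,1.5518,-2.5169,-0.2684
50,0.3645,2.2587,0.0892,0.4528,1.8247,-0.3935,0.1851,0.2710,0.4800,1.5067,-2.5213,-0.2640
51,0.3711,2.2857,0.0833,0.4347,1.7719,-0.4028,0.1798,0.2749,0.4753,1.4595,-2.5232,-0.2594
52,0.3775,2.3119,0.0772,0.4178,1.7192,-0.4115,0.1747,0.2787,0.4708,1.4108,-2.5229,-0.2546
53,0.3836,2.3373,0.0710,0.4019,1.6668,-0.4196,0.1697,0.2823,0.4664,1.3607,-2.5206,-0.2496
54,0.3895,2.3619,0.0646,0.3869,1.6149,-0.4272,0.1647,0.2858,0.4621,1.3097,-2.5165,-0.2445
55,0.3952,2.3857,0.0582,0.3729,1.5635,-0.4342,0.1598,0.2891,0.4579,1.2580,-2.5108,-0.2393
56,0.4007,2.4088,0.0517,0.3596,1.5127,-0.4407,0.1551,0.2923,0.4539,1.2059,-2.5036,-0.2340
57,0.4060,2.4311,0.0450,0.3471,1.4627,-0.4468,0.1504,0.2953,0.4500,,,
# max |u| (N·m): 18.7385


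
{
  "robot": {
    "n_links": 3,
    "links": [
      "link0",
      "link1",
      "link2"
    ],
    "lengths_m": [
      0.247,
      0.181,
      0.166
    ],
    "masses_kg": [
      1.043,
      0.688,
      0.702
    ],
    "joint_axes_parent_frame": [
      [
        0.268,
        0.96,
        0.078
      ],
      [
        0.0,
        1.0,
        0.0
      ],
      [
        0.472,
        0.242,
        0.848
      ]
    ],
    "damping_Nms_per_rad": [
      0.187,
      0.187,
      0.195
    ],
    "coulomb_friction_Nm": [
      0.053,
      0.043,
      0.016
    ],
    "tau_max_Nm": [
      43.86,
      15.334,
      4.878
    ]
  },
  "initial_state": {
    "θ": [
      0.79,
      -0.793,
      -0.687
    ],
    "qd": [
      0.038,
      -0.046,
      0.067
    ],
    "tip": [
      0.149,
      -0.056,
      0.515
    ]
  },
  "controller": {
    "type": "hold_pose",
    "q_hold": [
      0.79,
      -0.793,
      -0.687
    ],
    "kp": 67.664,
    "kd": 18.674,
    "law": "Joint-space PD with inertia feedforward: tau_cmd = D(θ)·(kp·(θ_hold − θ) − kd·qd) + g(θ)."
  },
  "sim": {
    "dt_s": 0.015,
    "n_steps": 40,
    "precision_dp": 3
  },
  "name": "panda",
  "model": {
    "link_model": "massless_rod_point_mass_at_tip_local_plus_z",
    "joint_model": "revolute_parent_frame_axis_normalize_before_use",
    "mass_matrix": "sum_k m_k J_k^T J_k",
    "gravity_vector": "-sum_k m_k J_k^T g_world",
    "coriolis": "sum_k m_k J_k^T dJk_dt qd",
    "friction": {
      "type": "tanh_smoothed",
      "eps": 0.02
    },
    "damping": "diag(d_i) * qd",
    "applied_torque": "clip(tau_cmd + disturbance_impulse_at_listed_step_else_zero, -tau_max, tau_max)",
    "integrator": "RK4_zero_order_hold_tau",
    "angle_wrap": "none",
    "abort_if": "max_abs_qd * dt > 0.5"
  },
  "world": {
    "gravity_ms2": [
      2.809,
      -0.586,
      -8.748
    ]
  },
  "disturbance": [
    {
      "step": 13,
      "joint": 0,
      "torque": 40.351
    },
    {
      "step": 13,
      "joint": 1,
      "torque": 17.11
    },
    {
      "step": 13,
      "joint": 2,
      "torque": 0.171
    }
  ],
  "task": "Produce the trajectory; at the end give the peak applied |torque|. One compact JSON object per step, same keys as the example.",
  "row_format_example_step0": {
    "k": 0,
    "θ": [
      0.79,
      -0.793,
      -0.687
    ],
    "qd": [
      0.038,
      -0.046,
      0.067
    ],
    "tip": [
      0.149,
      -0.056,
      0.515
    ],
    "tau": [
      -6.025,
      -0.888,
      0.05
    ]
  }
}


{"k":1,"\u03b8":[0.79,-0.793,-0.687],"qd":[0.016,-0.01,0.011],"tip":[0.15,-0.057,0.515],"tau":[-5.981,-0.895,0.057]}
{"k":2,"\u03b8":[0.791,-0.793,-0.686],"qd":[0.006,0.001,0.005],"tip":[0.15,-0.057,0.515],"tau":[-5.954,-0.891,0.059]}
{"k":3,"\u03b8":[0.791,-0.793,-0.686],"qd":[0.003,0.003,0.004],"tip":[0.15,-0.057,0.515],"tau":[-5.936,-0.884,0.059]}
{"k":4,"\u03b8":[0.791,-0.793,-0.686],"qd":[0.001,0.002,0.004],"tip":[0.15,-0.057,0.515],"tau":[-5.925,-0.879,0.059]}
{"k":5,"\u03b8":[0.791,-0.793,-0.687],"qd":[0.0,0.002,0.004],"tip":[0.15,-0.057,0.515],"tau":[-5.917,-0.875,0.059]}
{"k":6,"\u03b8":[0.791,-0.793,-0.687],"qd":[-0.0,0.001,0.004],"tip":[0.15,-0.057,0.515],"tau":[-5.911,-0.873,0.059]}
{"k":7,"\u03b8":[0.791,-0.793,-0.687],"qd":[-0.001,0.001,0.004],"tip":[0.15,-0.057,0.515],"tau":[-5.907,-0.871,0.059]}
{"k":8,"\u03b8":[0.791,-0.793,-0.687],"qd":[-0.001,0.001,0.004],"tip":[0.15,-0.057,0.515],"tau":[-5.904,-0.87,0.059]}
{"k":9,"\u03b8":[0.791,-0.793,-0.687],"qd":[-0.001,0.001,0.004],"tip":[0.15,-0.057,0.515],"tau":[-5.903,-0.869,0.059]}
{"k":10,"\u03b8":[0.791,-0.793,-0.687],"qd":[-0.001,0.001,0.004],"tip":[0.15,-0.057,0.515],"tau":[-5.901,-0.868,0.059]}
{"k":11,"\u03b8":[0.791,-0.793,-0.687],"qd":[-0.001,0.001,0.004],"tip":[0.15,-0.057,0.515],"tau":[-5.9,-0.868,0.059]}
{"k":12,"\u03b8":[0.791,-0.793,-0.687],"qd":[-0.001,0.001,0.004],"tip":[0.15,-0.057,0.515],"tau":[-5.899,-0.867,0.059]}
{"k":13,"\u03b8":[0.791,-0.793,-0.687],"qd":[-0.001,0.001,0.004],"tip":[0.15,-0.057,0.515],"tau":[34.452,15.334,0.23]}
{"k":14,"\u03b8":[0.804,-0.796,-0.688],"qd":[1.74,-0.306,-0.083],"tip":[0.155,-0.058,0.512],"tau":[-17.52,-5.598,0.001]}
{"k":15,"\u03b8":[0.825,-0.799,-0.687],"qd":[1.162,-0.061,0.064],"tip":[0.165,-0.061,0.509],"tau":[-14.84,-4.618,0.009]}
{"k":16,"\u03b8":[0.84,-0.799,-0.687],"qd":[0.762,0.035,0.039],"tip":[0.172,-0.063,0.506],"tau":[-12.771,-3.815,0.024]}
{"k":17,"\u03b8":[0.849,-0.798,-0.686],"qd":[0.483,0.052,0.011],"tip":[0.177,-0.064,0.505],"tau":[-11.173,-3.16,0.033]}
{"k":18,"\u03b8":[0.855,-0.797,-0.686],"qd":[0.281,0.049,0.007],"tip":[0.18,-0.065,0.503],"tau":[-9.937,-2.642,0.038]}
{"k":19,"\u03b8":[0.858,-0.797,-0.686],"qd":[0.134,0.037,0.004],"tip":[0.182,-0.065,0.503],"tau":[-8.981,-2.235,0.042]}
{"k":20,"\u03b8":[0.859,-0.796,-0.686],"qd":[0.027,0.024,0.003],"tip":[0.183,-0.065,0.503],"tau":[-8.243,-1.916,0.045]}
{"k":21,"\u03b8":[0.859,-0.796,-0.686],"qd":[-0.043,0.005,-0.002],"tip":[0.183,-0.065,0.503],"tau":[-7.692,-1.671,0.046]}
{"k":22,"\u03b8":[0.858,-0.796,-0.686],"qd":[-0.094,-0.004,0.0],"tip":[0.182,-0.065,0.503],"tau":[-7.278,-1.488,0.047]}
{"k":23,"\u03b8":[0.856,-0.796,-0.686],"qd":[-0.131,-0.007,0.001],"tip":[0.181,-0.065,0.503],"tau":[-6.958,-1.349,0.049]}
{"k":24,"\u03b8":[0.854,-0.796,-0.686],"qd":[-0.156,-0.009,0.001],"tip":[0.18,-0.064,0.504],"tau":[-6.712,-1.242,0.05]}
{"k":25,"\u03b8":[0.852,-0.796,-0.686],"qd":[-0.172,-0.009,0.001],"tip":[0.179,-0.064,0.504],"tau":[-6.523,-1.159,0.051]}
{"k":26,"\u03b8":[0.849,-0.796,-0.686],"qd":[-0.181,-0.009,0.001],"tip":[0.178,-0.064,0.505],"tau":[-6.378,-1.095,0.052]}
{"k":27,"\u03b8":[0.846,-0.797,-0.686],"qd":[-0.184,-0.01,0.0],"tip":[0.176,-0.063,0.505],"tau":[-6.267,-1.045,0.052]}
{"k":28,"\u03b8":[0.844,-0.797,-0.686],"qd":[-0.184,-0.01,0.0],"tip":[0.175,-0.063,0.506],"tau":[-6.182,-1.006,0.053]}
{"k":29,"\u03b8":[0.841,-0.797,-0.686],"qd":[-0.181,-0.009,-0.0],"tip":[0.173,-0.063,0.506],"tau":[-6.117,-0.976,0.053]}
{"k":30,"\u03b8":[0.838,-0.797,-0.687],"qd":[-0.176,-0.009,-0.0],"tip":[0.172,-0.062,0.507],"tau":[-6.068,-0.952,0.054]}
{"k":31,"\u03b8":[0.836,-0.797,-0.687],"qd":[-0.17,-0.009,-0.001],"tip":[0.171,-0.062,0.507],"tau":[-6.03,-0.934,0.054]}
{"k":32,"\u03b8":[0.833,-0.797,-0.687],"qd":[-0.163,-0.009,-0.001],"tip":[0.169,-0.062,0.507],"tau":[-6.002,-0.92,0.055]}
{"k":33,"\u03b8":[0.831,-0.797,-0.687],"qd":[-0.155,-0.009,-0.002],"tip":[0.168,-0.062,0.508],"tau":[-5.981,-0.909,0.055]}
{"k":34,"\u03b8":[0.829,-0.798,-0.687],"qd":[-0.147,-0.008,-0.002],"tip":[0.167,-0.061,0.508],"tau":[-5.966,-0.9,0.055]}
{"k":35,"\u03b8":[0.826,-0.798,-0.687],"qd":[-0.139,-0.008,-0.003],"tip":[0.166,-0.061,0.509],"tau":[-5.955,-0.894,0.056]}
{"k":36,"\u03b8":[0.824,-0.798,-0.687],"qd":[-0.131,-0.008,-0.004],"tip":[0.165,-0.061,0.509],"tau":[-5.946,-0.888,0.056]}
{"k":37,"\u03b8":[0.822,-0.798,-0.687],"qd":[-0.124,-0.008,-0.005],"tip":[0.164,-0.06,0.509],"tau":[-5.941,-0.884,0.056]}
{"k":38,"\u03b8":[0.821,-0.798,-0.687],"qd":[-0.116,-0.008,-0.005],"tip":[0.163,-0.06,0.51],"tau":[-5.937,-0.881,0.056]}
{"k":39,"\u03b8":[0.819,-0.798,-0.687],"qd":[-0.109,-0.007,-0.006],"tip":[0.162,-0.06,0.51],"tau":[-5.934,-0.878,0.056]}
{"k":40,"\u03b8":[0.817,-0.798,-0.687],"qd":[-0.102,-0.007,-0.006],"tip":[0.161,-0.06,0.51]}
{"summary": "max |tau| (N\u00b7m): 34.452"}
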